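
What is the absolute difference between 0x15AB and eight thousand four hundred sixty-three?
Convert 0x15AB (hexadecimal) → 1×4096 + 5×256 + 10×16 + 11 = 5547 (decimal)
Convert eight thousand four hundred sixty-three (English words) → 8×1000 + 4×100 + 63 = 8463 (decimal)
Compute |5547 - 8463| = 2916
2916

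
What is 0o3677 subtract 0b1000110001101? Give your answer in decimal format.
Convert 0o3677 (octal) → 3×512 + 6×64 + 7×8 + 7 = 1983 (decimal)
Convert 0b1000110001101 (binary) → 4096 + 256 + 128 + 8 + 4 + 1 = 4493 (decimal)
Compute 1983 - 4493 = -2510
-2510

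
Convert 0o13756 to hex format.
Convert 0o13756 (octal) → 1×4096 + 3×512 + 7×64 + 5×8 + 6 = 6126 (decimal)
Convert 6126 (decimal) → 6126 = 1×4096 + 7×256 + 14×16 + 14 → 0x17EE (hexadecimal)
0x17EE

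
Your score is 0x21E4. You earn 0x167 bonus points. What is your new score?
Convert 0x21E4 (hexadecimal) → 2×4096 + 1×256 + 14×16 + 4 = 8676 (decimal)
Convert 0x167 (hexadecimal) → 1×256 + 6×16 + 7 = 359 (decimal)
Compute 8676 + 359 = 9035
9035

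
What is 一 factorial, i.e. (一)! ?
Convert 一 (Chinese numeral) → 1 (decimal)
Compute 1! = 1
1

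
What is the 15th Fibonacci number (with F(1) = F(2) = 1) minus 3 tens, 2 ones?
The 15th Fibonacci number (with F(1) = F(2) = 1): 1, 1, 2, 3, 5, 8, 13, 21, 34, 55, 89, 144, 233, 377, 610 → 610
Convert 3 tens, 2 ones (place-value notation) → 3×10 + 2 = 32 (decimal)
Compute 610 - 32 = 578
578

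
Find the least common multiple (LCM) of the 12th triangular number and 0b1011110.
Convert the 12th triangular number (triangular index) → 12×13/2 = 78 (decimal)
Convert 0b1011110 (binary) → 64 + 16 + 8 + 4 + 2 = 94 (decimal)
Compute lcm(78, 94) = 3666
3666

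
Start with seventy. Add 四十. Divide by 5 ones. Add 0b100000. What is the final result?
Convert seventy (English words) → 70 (decimal)
Start: 70
Convert 四十 (Chinese numeral) → 4×10 = 40 (decimal)
70 + 40 = 110
Convert 5 ones (place-value notation) → 5 (decimal)
110 ÷ 5 = 22
Convert 0b100000 (binary) → 32 (decimal)
22 + 32 = 54
54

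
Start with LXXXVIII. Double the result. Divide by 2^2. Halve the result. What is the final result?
Convert LXXXVIII (Roman numeral) → 50 + 10 + 10 + 10 + 5 + 1 + 1 + 1 = 88 (decimal)
Start: 88
88 × 2 = 176
Convert 2^2 (power) → 4 (decimal)
176 ÷ 4 = 44
44 ÷ 2 = 22
22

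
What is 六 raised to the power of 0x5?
Convert 六 (Chinese numeral) → 6 (decimal)
Convert 0x5 (hexadecimal) → 5 (decimal)
Compute 6 ^ 5 = 7776
7776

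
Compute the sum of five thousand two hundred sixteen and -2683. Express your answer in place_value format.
Convert five thousand two hundred sixteen (English words) → 5×1000 + 2×100 + 16 = 5216 (decimal)
Compute 5216 + -2683 = 2533
Convert 2533 (decimal) → 2533 = 2×1000 + 5×100 + 3×10 + 3 → 2 thousands, 5 hundreds, 3 tens, 3 ones (place-value notation)
2 thousands, 5 hundreds, 3 tens, 3 ones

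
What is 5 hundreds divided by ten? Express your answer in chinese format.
Convert 5 hundreds (place-value notation) → 5×100 = 500 (decimal)
Convert ten (English words) → 10 (decimal)
Compute 500 ÷ 10 = 50
Convert 50 (decimal) → 50 = 5×10 → 五十 (Chinese numeral)
五十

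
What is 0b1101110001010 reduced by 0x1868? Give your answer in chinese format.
Convert 0b1101110001010 (binary) → 4096 + 2048 + 512 + 256 + 128 + 8 + 2 = 7050 (decimal)
Convert 0x1868 (hexadecimal) → 1×4096 + 8×256 + 6×16 + 8 = 6248 (decimal)
Compute 7050 - 6248 = 802
Convert 802 (decimal) → 802 = 8×100 + 2 → 八百零二 (Chinese numeral)
八百零二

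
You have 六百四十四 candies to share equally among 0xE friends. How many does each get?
Convert 六百四十四 (Chinese numeral) → 6×100 + 4×10 + 4 = 644 (decimal)
Convert 0xE (hexadecimal) → 14 (decimal)
Compute 644 ÷ 14 = 46
46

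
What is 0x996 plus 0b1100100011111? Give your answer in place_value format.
Convert 0x996 (hexadecimal) → 9×256 + 9×16 + 6 = 2454 (decimal)
Convert 0b1100100011111 (binary) → 4096 + 2048 + 256 + 16 + 8 + 4 + 2 + 1 = 6431 (decimal)
Compute 2454 + 6431 = 8885
Convert 8885 (decimal) → 8885 = 8×1000 + 8×100 + 8×10 + 5 → 8 thousands, 8 hundreds, 8 tens, 5 ones (place-value notation)
8 thousands, 8 hundreds, 8 tens, 5 ones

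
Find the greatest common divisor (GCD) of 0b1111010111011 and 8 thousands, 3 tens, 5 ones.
Convert 0b1111010111011 (binary) → 4096 + 2048 + 1024 + 512 + 128 + 32 + 16 + 8 + 2 + 1 = 7867 (decimal)
Convert 8 thousands, 3 tens, 5 ones (place-value notation) → 8×1000 + 3×10 + 5 = 8035 (decimal)
Compute gcd(7867, 8035) = 1
1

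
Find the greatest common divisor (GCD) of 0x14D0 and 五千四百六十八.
Convert 0x14D0 (hexadecimal) → 1×4096 + 4×256 + 13×16 = 5328 (decimal)
Convert 五千四百六十八 (Chinese numeral) → 5×1000 + 4×100 + 6×10 + 8 = 5468 (decimal)
Compute gcd(5328, 5468) = 4
4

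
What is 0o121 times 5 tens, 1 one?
Convert 0o121 (octal) → 1×64 + 2×8 + 1 = 81 (decimal)
Convert 5 tens, 1 one (place-value notation) → 5×10 + 1 = 51 (decimal)
Compute 81 × 51 = 4131
4131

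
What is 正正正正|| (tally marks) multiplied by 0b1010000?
Convert 正正正正|| (tally marks) → 5 + 5 + 5 + 5 + 2 = 22 (decimal)
Convert 0b1010000 (binary) → 64 + 16 = 80 (decimal)
Compute 22 × 80 = 1760
1760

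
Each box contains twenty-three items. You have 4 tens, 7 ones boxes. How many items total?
Convert twenty-three (English words) → 23 (decimal)
Convert 4 tens, 7 ones (place-value notation) → 4×10 + 7 = 47 (decimal)
Compute 23 × 47 = 1081
1081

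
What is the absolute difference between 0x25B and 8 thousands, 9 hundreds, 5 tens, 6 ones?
Convert 0x25B (hexadecimal) → 2×256 + 5×16 + 11 = 603 (decimal)
Convert 8 thousands, 9 hundreds, 5 tens, 6 ones (place-value notation) → 8×1000 + 9×100 + 5×10 + 6 = 8956 (decimal)
Compute |603 - 8956| = 8353
8353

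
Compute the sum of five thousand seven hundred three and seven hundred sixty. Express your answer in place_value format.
Convert five thousand seven hundred three (English words) → 5×1000 + 7×100 + 3 = 5703 (decimal)
Convert seven hundred sixty (English words) → 7×100 + 60 = 760 (decimal)
Compute 5703 + 760 = 6463
Convert 6463 (decimal) → 6463 = 6×1000 + 4×100 + 6×10 + 3 → 6 thousands, 4 hundreds, 6 tens, 3 ones (place-value notation)
6 thousands, 4 hundreds, 6 tens, 3 ones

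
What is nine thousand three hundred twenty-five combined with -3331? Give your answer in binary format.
Convert nine thousand three hundred twenty-five (English words) → 9×1000 + 3×100 + 25 = 9325 (decimal)
Compute 9325 + -3331 = 5994
Convert 5994 (decimal) → 5994 = 4096 + 1024 + 512 + 256 + 64 + 32 + 8 + 2 → 0b1011101101010 (binary)
0b1011101101010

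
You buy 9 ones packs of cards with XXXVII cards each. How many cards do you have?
Convert XXXVII (Roman numeral) → 10 + 10 + 10 + 5 + 1 + 1 = 37 (decimal)
Convert 9 ones (place-value notation) → 9 (decimal)
Compute 37 × 9 = 333
333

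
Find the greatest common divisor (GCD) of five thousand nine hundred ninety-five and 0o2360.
Convert five thousand nine hundred ninety-five (English words) → 5×1000 + 9×100 + 95 = 5995 (decimal)
Convert 0o2360 (octal) → 2×512 + 3×64 + 6×8 = 1264 (decimal)
Compute gcd(5995, 1264) = 1
1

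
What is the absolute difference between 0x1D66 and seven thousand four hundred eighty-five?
Convert 0x1D66 (hexadecimal) → 1×4096 + 13×256 + 6×16 + 6 = 7526 (decimal)
Convert seven thousand four hundred eighty-five (English words) → 7×1000 + 4×100 + 85 = 7485 (decimal)
Compute |7526 - 7485| = 41
41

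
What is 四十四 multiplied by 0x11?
Convert 四十四 (Chinese numeral) → 4×10 + 4 = 44 (decimal)
Convert 0x11 (hexadecimal) → 1×16 + 1 = 17 (decimal)
Compute 44 × 17 = 748
748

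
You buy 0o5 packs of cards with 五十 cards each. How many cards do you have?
Convert 五十 (Chinese numeral) → 5×10 = 50 (decimal)
Convert 0o5 (octal) → 5 (decimal)
Compute 50 × 5 = 250
250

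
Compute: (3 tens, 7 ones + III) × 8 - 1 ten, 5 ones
Convert 3 tens, 7 ones (place-value notation) → 3×10 + 7 = 37 (decimal)
Convert III (Roman numeral) → 1 + 1 + 1 = 3 (decimal)
Convert 1 ten, 5 ones (place-value notation) → 1×10 + 5 = 15 (decimal)
Expression in decimal: (37 + 3) × 8 - 15
Parentheses first: 37 + 3 = 40
Multiply: 40 × 8 = 320
Subtract: 320 - 15 = 305
305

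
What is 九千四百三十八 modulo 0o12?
Convert 九千四百三十八 (Chinese numeral) → 9×1000 + 4×100 + 3×10 + 8 = 9438 (decimal)
Convert 0o12 (octal) → 1×8 + 2 = 10 (decimal)
Compute 9438 mod 10 = 8
8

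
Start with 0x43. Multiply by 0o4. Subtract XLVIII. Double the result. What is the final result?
Convert 0x43 (hexadecimal) → 4×16 + 3 = 67 (decimal)
Start: 67
Convert 0o4 (octal) → 4 (decimal)
67 × 4 = 268
Convert XLVIII (Roman numeral) → 40 + 5 + 1 + 1 + 1 = 48 (decimal)
268 - 48 = 220
220 × 2 = 440
440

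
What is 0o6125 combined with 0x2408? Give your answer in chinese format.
Convert 0o6125 (octal) → 6×512 + 1×64 + 2×8 + 5 = 3157 (decimal)
Convert 0x2408 (hexadecimal) → 2×4096 + 4×256 + 8 = 9224 (decimal)
Compute 3157 + 9224 = 12381
Convert 12381 (decimal) → 12381 = 1×10000 + 2×1000 + 3×100 + 8×10 + 1 → 一万二千三百八十一 (Chinese numeral)
一万二千三百八十一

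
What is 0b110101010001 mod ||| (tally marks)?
Convert 0b110101010001 (binary) → 2048 + 1024 + 256 + 64 + 16 + 1 = 3409 (decimal)
Convert ||| (tally marks) → 3 (decimal)
Compute 3409 mod 3 = 1
1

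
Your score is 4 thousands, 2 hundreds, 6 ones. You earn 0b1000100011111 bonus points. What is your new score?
Convert 4 thousands, 2 hundreds, 6 ones (place-value notation) → 4×1000 + 2×100 + 6 = 4206 (decimal)
Convert 0b1000100011111 (binary) → 4096 + 256 + 16 + 8 + 4 + 2 + 1 = 4383 (decimal)
Compute 4206 + 4383 = 8589
8589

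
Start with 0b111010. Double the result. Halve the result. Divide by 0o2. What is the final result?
Convert 0b111010 (binary) → 32 + 16 + 8 + 2 = 58 (decimal)
Start: 58
58 × 2 = 116
116 ÷ 2 = 58
Convert 0o2 (octal) → 2 (decimal)
58 ÷ 2 = 29
29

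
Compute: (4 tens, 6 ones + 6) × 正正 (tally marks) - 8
Convert 4 tens, 6 ones (place-value notation) → 4×10 + 6 = 46 (decimal)
Convert 正正 (tally marks) → 5 + 5 = 10 (decimal)
Expression in decimal: (46 + 6) × 10 - 8
Parentheses first: 46 + 6 = 52
Multiply: 52 × 10 = 520
Subtract: 520 - 8 = 512
512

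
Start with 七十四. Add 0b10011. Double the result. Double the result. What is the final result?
Convert 七十四 (Chinese numeral) → 7×10 + 4 = 74 (decimal)
Start: 74
Convert 0b10011 (binary) → 16 + 2 + 1 = 19 (decimal)
74 + 19 = 93
93 × 2 = 186
186 × 2 = 372
372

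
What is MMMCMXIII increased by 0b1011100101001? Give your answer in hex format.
Convert MMMCMXIII (Roman numeral) → 1000 + 1000 + 1000 + 900 + 10 + 1 + 1 + 1 = 3913 (decimal)
Convert 0b1011100101001 (binary) → 4096 + 1024 + 512 + 256 + 32 + 8 + 1 = 5929 (decimal)
Compute 3913 + 5929 = 9842
Convert 9842 (decimal) → 9842 = 2×4096 + 6×256 + 7×16 + 2 → 0x2672 (hexadecimal)
0x2672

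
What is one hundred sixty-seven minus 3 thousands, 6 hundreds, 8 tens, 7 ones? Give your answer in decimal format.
Convert one hundred sixty-seven (English words) → 1×100 + 67 = 167 (decimal)
Convert 3 thousands, 6 hundreds, 8 tens, 7 ones (place-value notation) → 3×1000 + 6×100 + 8×10 + 7 = 3687 (decimal)
Compute 167 - 3687 = -3520
-3520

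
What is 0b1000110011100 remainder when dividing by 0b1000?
Convert 0b1000110011100 (binary) → 4096 + 256 + 128 + 16 + 8 + 4 = 4508 (decimal)
Convert 0b1000 (binary) → 8 (decimal)
Compute 4508 mod 8 = 4
4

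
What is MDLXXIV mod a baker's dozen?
Convert MDLXXIV (Roman numeral) → 1000 + 500 + 50 + 10 + 10 + 4 = 1574 (decimal)
Convert a baker's dozen (colloquial) → 13 (decimal)
Compute 1574 mod 13 = 1
1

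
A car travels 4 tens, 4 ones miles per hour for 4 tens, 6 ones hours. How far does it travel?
Convert 4 tens, 4 ones (place-value notation) → 4×10 + 4 = 44 (decimal)
Convert 4 tens, 6 ones (place-value notation) → 4×10 + 6 = 46 (decimal)
Compute 44 × 46 = 2024
2024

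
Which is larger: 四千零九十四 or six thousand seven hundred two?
Convert 四千零九十四 (Chinese numeral) → 4×1000 + 9×10 + 4 = 4094 (decimal)
Convert six thousand seven hundred two (English words) → 6×1000 + 7×100 + 2 = 6702 (decimal)
Compare 4094 vs 6702: larger = 6702
6702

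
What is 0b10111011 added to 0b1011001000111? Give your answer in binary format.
Convert 0b10111011 (binary) → 128 + 32 + 16 + 8 + 2 + 1 = 187 (decimal)
Convert 0b1011001000111 (binary) → 4096 + 1024 + 512 + 64 + 4 + 2 + 1 = 5703 (decimal)
Compute 187 + 5703 = 5890
Convert 5890 (decimal) → 5890 = 4096 + 1024 + 512 + 256 + 2 → 0b1011100000010 (binary)
0b1011100000010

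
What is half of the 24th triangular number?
The 24th triangular number = 24×25/2 = 300
Compute 300 ÷ 2 = 150
150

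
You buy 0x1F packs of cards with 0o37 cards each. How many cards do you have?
Convert 0o37 (octal) → 3×8 + 7 = 31 (decimal)
Convert 0x1F (hexadecimal) → 1×16 + 15 = 31 (decimal)
Compute 31 × 31 = 961
961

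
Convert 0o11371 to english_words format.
Convert 0o11371 (octal) → 1×4096 + 1×512 + 3×64 + 7×8 + 1 = 4857 (decimal)
Convert 4857 (decimal) → 4857 = 4×1000 + 8×100 + 57 → four thousand eight hundred fifty-seven (English words)
four thousand eight hundred fifty-seven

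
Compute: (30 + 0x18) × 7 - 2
Convert 0x18 (hexadecimal) → 1×16 + 8 = 24 (decimal)
Expression in decimal: (30 + 24) × 7 - 2
Parentheses first: 30 + 24 = 54
Multiply: 54 × 7 = 378
Subtract: 378 - 2 = 376
376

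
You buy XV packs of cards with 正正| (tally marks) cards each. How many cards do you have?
Convert 正正| (tally marks) → 5 + 5 + 1 = 11 (decimal)
Convert XV (Roman numeral) → 10 + 5 = 15 (decimal)
Compute 11 × 15 = 165
165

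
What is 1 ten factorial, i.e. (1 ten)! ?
Convert 1 ten (place-value notation) → 1×10 = 10 (decimal)
Compute 10! = 3628800
3628800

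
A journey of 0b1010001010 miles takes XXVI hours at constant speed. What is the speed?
Convert 0b1010001010 (binary) → 512 + 128 + 8 + 2 = 650 (decimal)
Convert XXVI (Roman numeral) → 10 + 10 + 5 + 1 = 26 (decimal)
Compute 650 ÷ 26 = 25
25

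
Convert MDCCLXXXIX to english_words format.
Convert MDCCLXXXIX (Roman numeral) → 1000 + 500 + 100 + 100 + 50 + 10 + 10 + 10 + 9 = 1789 (decimal)
Convert 1789 (decimal) → 1789 = 1×1000 + 7×100 + 89 → one thousand seven hundred eighty-nine (English words)
one thousand seven hundred eighty-nine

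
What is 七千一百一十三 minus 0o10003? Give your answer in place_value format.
Convert 七千一百一十三 (Chinese numeral) → 7×1000 + 1×100 + 1×10 + 3 = 7113 (decimal)
Convert 0o10003 (octal) → 1×4096 + 3 = 4099 (decimal)
Compute 7113 - 4099 = 3014
Convert 3014 (decimal) → 3014 = 3×1000 + 1×10 + 4 → 3 thousands, 1 ten, 4 ones (place-value notation)
3 thousands, 1 ten, 4 ones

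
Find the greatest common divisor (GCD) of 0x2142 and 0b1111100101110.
Convert 0x2142 (hexadecimal) → 2×4096 + 1×256 + 4×16 + 2 = 8514 (decimal)
Convert 0b1111100101110 (binary) → 4096 + 2048 + 1024 + 512 + 256 + 32 + 8 + 4 + 2 = 7982 (decimal)
Compute gcd(8514, 7982) = 2
2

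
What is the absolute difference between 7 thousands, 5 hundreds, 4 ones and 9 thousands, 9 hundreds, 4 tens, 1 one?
Convert 7 thousands, 5 hundreds, 4 ones (place-value notation) → 7×1000 + 5×100 + 4 = 7504 (decimal)
Convert 9 thousands, 9 hundreds, 4 tens, 1 one (place-value notation) → 9×1000 + 9×100 + 4×10 + 1 = 9941 (decimal)
Compute |7504 - 9941| = 2437
2437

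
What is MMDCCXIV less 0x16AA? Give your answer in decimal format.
Convert MMDCCXIV (Roman numeral) → 1000 + 1000 + 500 + 100 + 100 + 10 + 4 = 2714 (decimal)
Convert 0x16AA (hexadecimal) → 1×4096 + 6×256 + 10×16 + 10 = 5802 (decimal)
Compute 2714 - 5802 = -3088
-3088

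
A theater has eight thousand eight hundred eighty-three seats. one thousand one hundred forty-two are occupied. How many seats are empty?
Convert eight thousand eight hundred eighty-three (English words) → 8×1000 + 8×100 + 83 = 8883 (decimal)
Convert one thousand one hundred forty-two (English words) → 1×1000 + 1×100 + 42 = 1142 (decimal)
Compute 8883 - 1142 = 7741
7741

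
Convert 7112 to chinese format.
Convert 7112 (decimal) → 7112 = 7×1000 + 1×100 + 1×10 + 2 → 七千一百一十二 (Chinese numeral)
七千一百一十二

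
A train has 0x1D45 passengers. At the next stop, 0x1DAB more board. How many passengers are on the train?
Convert 0x1D45 (hexadecimal) → 1×4096 + 13×256 + 4×16 + 5 = 7493 (decimal)
Convert 0x1DAB (hexadecimal) → 1×4096 + 13×256 + 10×16 + 11 = 7595 (decimal)
Compute 7493 + 7595 = 15088
15088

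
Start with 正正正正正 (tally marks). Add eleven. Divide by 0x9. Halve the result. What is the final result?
Convert 正正正正正 (tally marks) → 5 + 5 + 5 + 5 + 5 = 25 (decimal)
Start: 25
Convert eleven (English words) → 11 (decimal)
25 + 11 = 36
Convert 0x9 (hexadecimal) → 9 (decimal)
36 ÷ 9 = 4
4 ÷ 2 = 2
2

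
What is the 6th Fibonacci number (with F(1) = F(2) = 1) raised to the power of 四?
Convert the 6th Fibonacci number (with F(1) = F(2) = 1) (Fibonacci index) → 1, 1, 2, 3, 5, 8 → 8 (decimal)
Convert 四 (Chinese numeral) → 4 (decimal)
Compute 8 ^ 4 = 4096
4096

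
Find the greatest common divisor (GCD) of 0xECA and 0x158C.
Convert 0xECA (hexadecimal) → 14×256 + 12×16 + 10 = 3786 (decimal)
Convert 0x158C (hexadecimal) → 1×4096 + 5×256 + 8×16 + 12 = 5516 (decimal)
Compute gcd(3786, 5516) = 2
2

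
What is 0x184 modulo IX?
Convert 0x184 (hexadecimal) → 1×256 + 8×16 + 4 = 388 (decimal)
Convert IX (Roman numeral) → 9 (decimal)
Compute 388 mod 9 = 1
1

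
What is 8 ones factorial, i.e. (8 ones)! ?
Convert 8 ones (place-value notation) → 8 (decimal)
Compute 8! = 40320
40320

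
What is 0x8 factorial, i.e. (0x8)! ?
Convert 0x8 (hexadecimal) → 8 (decimal)
Compute 8! = 40320
40320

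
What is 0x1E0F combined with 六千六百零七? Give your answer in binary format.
Convert 0x1E0F (hexadecimal) → 1×4096 + 14×256 + 15 = 7695 (decimal)
Convert 六千六百零七 (Chinese numeral) → 6×1000 + 6×100 + 7 = 6607 (decimal)
Compute 7695 + 6607 = 14302
Convert 14302 (decimal) → 14302 = 8192 + 4096 + 1024 + 512 + 256 + 128 + 64 + 16 + 8 + 4 + 2 → 0b11011111011110 (binary)
0b11011111011110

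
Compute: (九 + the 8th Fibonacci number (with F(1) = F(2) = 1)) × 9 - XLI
Convert 九 (Chinese numeral) → 9 (decimal)
Convert the 8th Fibonacci number (with F(1) = F(2) = 1) (Fibonacci index) → 1, 1, 2, 3, 5, 8, 13, 21 → 21 (decimal)
Convert XLI (Roman numeral) → 40 + 1 = 41 (decimal)
Expression in decimal: (9 + 21) × 9 - 41
Parentheses first: 9 + 21 = 30
Multiply: 30 × 9 = 270
Subtract: 270 - 41 = 229
229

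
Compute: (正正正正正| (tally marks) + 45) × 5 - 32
Convert 正正正正正| (tally marks) → 5 + 5 + 5 + 5 + 5 + 1 = 26 (decimal)
Expression in decimal: (26 + 45) × 5 - 32
Parentheses first: 26 + 45 = 71
Multiply: 71 × 5 = 355
Subtract: 355 - 32 = 323
323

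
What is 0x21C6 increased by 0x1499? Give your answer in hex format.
Convert 0x21C6 (hexadecimal) → 2×4096 + 1×256 + 12×16 + 6 = 8646 (decimal)
Convert 0x1499 (hexadecimal) → 1×4096 + 4×256 + 9×16 + 9 = 5273 (decimal)
Compute 8646 + 5273 = 13919
Convert 13919 (decimal) → 13919 = 3×4096 + 6×256 + 5×16 + 15 → 0x365F (hexadecimal)
0x365F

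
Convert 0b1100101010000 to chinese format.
Convert 0b1100101010000 (binary) → 4096 + 2048 + 256 + 64 + 16 = 6480 (decimal)
Convert 6480 (decimal) → 6480 = 6×1000 + 4×100 + 8×10 → 六千四百八十 (Chinese numeral)
六千四百八十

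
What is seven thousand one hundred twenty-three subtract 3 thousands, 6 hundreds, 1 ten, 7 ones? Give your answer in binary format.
Convert seven thousand one hundred twenty-three (English words) → 7×1000 + 1×100 + 23 = 7123 (decimal)
Convert 3 thousands, 6 hundreds, 1 ten, 7 ones (place-value notation) → 3×1000 + 6×100 + 1×10 + 7 = 3617 (decimal)
Compute 7123 - 3617 = 3506
Convert 3506 (decimal) → 3506 = 2048 + 1024 + 256 + 128 + 32 + 16 + 2 → 0b110110110010 (binary)
0b110110110010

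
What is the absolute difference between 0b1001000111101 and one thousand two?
Convert 0b1001000111101 (binary) → 4096 + 512 + 32 + 16 + 8 + 4 + 1 = 4669 (decimal)
Convert one thousand two (English words) → 1×1000 + 2 = 1002 (decimal)
Compute |4669 - 1002| = 3667
3667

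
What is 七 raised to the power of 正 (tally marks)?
Convert 七 (Chinese numeral) → 7 (decimal)
Convert 正 (tally marks) → 5 (decimal)
Compute 7 ^ 5 = 16807
16807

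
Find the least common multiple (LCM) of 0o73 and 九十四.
Convert 0o73 (octal) → 7×8 + 3 = 59 (decimal)
Convert 九十四 (Chinese numeral) → 9×10 + 4 = 94 (decimal)
Compute lcm(59, 94) = 5546
5546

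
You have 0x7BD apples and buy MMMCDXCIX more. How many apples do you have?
Convert 0x7BD (hexadecimal) → 7×256 + 11×16 + 13 = 1981 (decimal)
Convert MMMCDXCIX (Roman numeral) → 1000 + 1000 + 1000 + 400 + 90 + 9 = 3499 (decimal)
Compute 1981 + 3499 = 5480
5480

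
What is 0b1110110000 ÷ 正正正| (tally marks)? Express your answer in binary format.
Convert 0b1110110000 (binary) → 512 + 256 + 128 + 32 + 16 = 944 (decimal)
Convert 正正正| (tally marks) → 5 + 5 + 5 + 1 = 16 (decimal)
Compute 944 ÷ 16 = 59
Convert 59 (decimal) → 59 = 32 + 16 + 8 + 2 + 1 → 0b111011 (binary)
0b111011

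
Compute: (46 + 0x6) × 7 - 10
Convert 0x6 (hexadecimal) → 6 (decimal)
Expression in decimal: (46 + 6) × 7 - 10
Parentheses first: 46 + 6 = 52
Multiply: 52 × 7 = 364
Subtract: 364 - 10 = 354
354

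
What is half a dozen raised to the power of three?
Convert half a dozen (colloquial) → 6 (decimal)
Convert three (English words) → 3 (decimal)
Compute 6 ^ 3 = 216
216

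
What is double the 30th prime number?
The 30th prime number = 113
Compute 113 × 2 = 226
226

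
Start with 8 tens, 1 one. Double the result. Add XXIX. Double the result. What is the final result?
Convert 8 tens, 1 one (place-value notation) → 8×10 + 1 = 81 (decimal)
Start: 81
81 × 2 = 162
Convert XXIX (Roman numeral) → 10 + 10 + 9 = 29 (decimal)
162 + 29 = 191
191 × 2 = 382
382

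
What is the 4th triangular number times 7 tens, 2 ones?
Convert the 4th triangular number (triangular index) → 4×5/2 = 10 (decimal)
Convert 7 tens, 2 ones (place-value notation) → 7×10 + 2 = 72 (decimal)
Compute 10 × 72 = 720
720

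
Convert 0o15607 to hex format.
Convert 0o15607 (octal) → 1×4096 + 5×512 + 6×64 + 7 = 7047 (decimal)
Convert 7047 (decimal) → 7047 = 1×4096 + 11×256 + 8×16 + 7 → 0x1B87 (hexadecimal)
0x1B87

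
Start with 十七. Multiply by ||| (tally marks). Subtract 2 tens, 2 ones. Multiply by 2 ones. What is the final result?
Convert 十七 (Chinese numeral) → 1×10 + 7 = 17 (decimal)
Start: 17
Convert ||| (tally marks) → 3 (decimal)
17 × 3 = 51
Convert 2 tens, 2 ones (place-value notation) → 2×10 + 2 = 22 (decimal)
51 - 22 = 29
Convert 2 ones (place-value notation) → 2 (decimal)
29 × 2 = 58
58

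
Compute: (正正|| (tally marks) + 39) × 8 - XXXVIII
Convert 正正|| (tally marks) → 5 + 5 + 2 = 12 (decimal)
Convert XXXVIII (Roman numeral) → 10 + 10 + 10 + 5 + 1 + 1 + 1 = 38 (decimal)
Expression in decimal: (12 + 39) × 8 - 38
Parentheses first: 12 + 39 = 51
Multiply: 51 × 8 = 408
Subtract: 408 - 38 = 370
370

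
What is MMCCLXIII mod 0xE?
Convert MMCCLXIII (Roman numeral) → 1000 + 1000 + 100 + 100 + 50 + 10 + 1 + 1 + 1 = 2263 (decimal)
Convert 0xE (hexadecimal) → 14 (decimal)
Compute 2263 mod 14 = 9
9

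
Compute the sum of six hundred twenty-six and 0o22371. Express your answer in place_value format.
Convert six hundred twenty-six (English words) → 6×100 + 26 = 626 (decimal)
Convert 0o22371 (octal) → 2×4096 + 2×512 + 3×64 + 7×8 + 1 = 9465 (decimal)
Compute 626 + 9465 = 10091
Convert 10091 (decimal) → 10091 = 10×1000 + 9×10 + 1 → 10 thousands, 9 tens, 1 one (place-value notation)
10 thousands, 9 tens, 1 one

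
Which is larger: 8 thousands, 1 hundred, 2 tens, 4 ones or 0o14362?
Convert 8 thousands, 1 hundred, 2 tens, 4 ones (place-value notation) → 8×1000 + 1×100 + 2×10 + 4 = 8124 (decimal)
Convert 0o14362 (octal) → 1×4096 + 4×512 + 3×64 + 6×8 + 2 = 6386 (decimal)
Compare 8124 vs 6386: larger = 8124
8124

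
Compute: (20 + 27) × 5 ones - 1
Convert 5 ones (place-value notation) → 5 (decimal)
Expression in decimal: (20 + 27) × 5 - 1
Parentheses first: 20 + 27 = 47
Multiply: 47 × 5 = 235
Subtract: 235 - 1 = 234
234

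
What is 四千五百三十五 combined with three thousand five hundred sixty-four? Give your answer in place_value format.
Convert 四千五百三十五 (Chinese numeral) → 4×1000 + 5×100 + 3×10 + 5 = 4535 (decimal)
Convert three thousand five hundred sixty-four (English words) → 3×1000 + 5×100 + 64 = 3564 (decimal)
Compute 4535 + 3564 = 8099
Convert 8099 (decimal) → 8099 = 8×1000 + 9×10 + 9 → 8 thousands, 9 tens, 9 ones (place-value notation)
8 thousands, 9 tens, 9 ones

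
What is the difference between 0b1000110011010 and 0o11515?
Convert 0b1000110011010 (binary) → 4096 + 256 + 128 + 16 + 8 + 2 = 4506 (decimal)
Convert 0o11515 (octal) → 1×4096 + 1×512 + 5×64 + 1×8 + 5 = 4941 (decimal)
Difference: |4506 - 4941| = 435
435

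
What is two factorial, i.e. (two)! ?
Convert two (English words) → 2 (decimal)
Compute 2! = 2
2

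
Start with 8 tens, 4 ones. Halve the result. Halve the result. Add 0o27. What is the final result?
Convert 8 tens, 4 ones (place-value notation) → 8×10 + 4 = 84 (decimal)
Start: 84
84 ÷ 2 = 42
42 ÷ 2 = 21
Convert 0o27 (octal) → 2×8 + 7 = 23 (decimal)
21 + 23 = 44
44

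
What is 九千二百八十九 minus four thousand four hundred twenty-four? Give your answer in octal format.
Convert 九千二百八十九 (Chinese numeral) → 9×1000 + 2×100 + 8×10 + 9 = 9289 (decimal)
Convert four thousand four hundred twenty-four (English words) → 4×1000 + 4×100 + 24 = 4424 (decimal)
Compute 9289 - 4424 = 4865
Convert 4865 (decimal) → 4865 = 1×4096 + 1×512 + 4×64 + 1 → 0o11401 (octal)
0o11401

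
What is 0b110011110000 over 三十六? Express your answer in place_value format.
Convert 0b110011110000 (binary) → 2048 + 1024 + 128 + 64 + 32 + 16 = 3312 (decimal)
Convert 三十六 (Chinese numeral) → 3×10 + 6 = 36 (decimal)
Compute 3312 ÷ 36 = 92
Convert 92 (decimal) → 92 = 9×10 + 2 → 9 tens, 2 ones (place-value notation)
9 tens, 2 ones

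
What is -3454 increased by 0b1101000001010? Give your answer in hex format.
Convert 0b1101000001010 (binary) → 4096 + 2048 + 512 + 8 + 2 = 6666 (decimal)
Compute -3454 + 6666 = 3212
Convert 3212 (decimal) → 3212 = 12×256 + 8×16 + 12 → 0xC8C (hexadecimal)
0xC8C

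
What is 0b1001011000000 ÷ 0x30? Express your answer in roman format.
Convert 0b1001011000000 (binary) → 4096 + 512 + 128 + 64 = 4800 (decimal)
Convert 0x30 (hexadecimal) → 3×16 = 48 (decimal)
Compute 4800 ÷ 48 = 100
Convert 100 (decimal) → C (Roman numeral)
C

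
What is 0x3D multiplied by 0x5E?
Convert 0x3D (hexadecimal) → 3×16 + 13 = 61 (decimal)
Convert 0x5E (hexadecimal) → 5×16 + 14 = 94 (decimal)
Compute 61 × 94 = 5734
5734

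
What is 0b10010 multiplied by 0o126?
Convert 0b10010 (binary) → 16 + 2 = 18 (decimal)
Convert 0o126 (octal) → 1×64 + 2×8 + 6 = 86 (decimal)
Compute 18 × 86 = 1548
1548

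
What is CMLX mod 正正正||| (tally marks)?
Convert CMLX (Roman numeral) → 900 + 50 + 10 = 960 (decimal)
Convert 正正正||| (tally marks) → 5 + 5 + 5 + 3 = 18 (decimal)
Compute 960 mod 18 = 6
6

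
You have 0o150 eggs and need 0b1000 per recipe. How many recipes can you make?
Convert 0o150 (octal) → 1×64 + 5×8 = 104 (decimal)
Convert 0b1000 (binary) → 8 (decimal)
Compute 104 ÷ 8 = 13
13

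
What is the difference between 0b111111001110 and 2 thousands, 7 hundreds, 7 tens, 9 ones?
Convert 0b111111001110 (binary) → 2048 + 1024 + 512 + 256 + 128 + 64 + 8 + 4 + 2 = 4046 (decimal)
Convert 2 thousands, 7 hundreds, 7 tens, 9 ones (place-value notation) → 2×1000 + 7×100 + 7×10 + 9 = 2779 (decimal)
Difference: |4046 - 2779| = 1267
1267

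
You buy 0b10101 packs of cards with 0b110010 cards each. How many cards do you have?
Convert 0b110010 (binary) → 32 + 16 + 2 = 50 (decimal)
Convert 0b10101 (binary) → 16 + 4 + 1 = 21 (decimal)
Compute 50 × 21 = 1050
1050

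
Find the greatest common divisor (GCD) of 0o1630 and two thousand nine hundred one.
Convert 0o1630 (octal) → 1×512 + 6×64 + 3×8 = 920 (decimal)
Convert two thousand nine hundred one (English words) → 2×1000 + 9×100 + 1 = 2901 (decimal)
Compute gcd(920, 2901) = 1
1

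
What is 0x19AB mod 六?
Convert 0x19AB (hexadecimal) → 1×4096 + 9×256 + 10×16 + 11 = 6571 (decimal)
Convert 六 (Chinese numeral) → 6 (decimal)
Compute 6571 mod 6 = 1
1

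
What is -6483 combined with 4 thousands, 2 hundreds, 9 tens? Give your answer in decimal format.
Convert 4 thousands, 2 hundreds, 9 tens (place-value notation) → 4×1000 + 2×100 + 9×10 = 4290 (decimal)
Compute -6483 + 4290 = -2193
-2193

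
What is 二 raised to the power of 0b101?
Convert 二 (Chinese numeral) → 2 (decimal)
Convert 0b101 (binary) → 4 + 1 = 5 (decimal)
Compute 2 ^ 5 = 32
32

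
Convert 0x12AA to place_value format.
Convert 0x12AA (hexadecimal) → 1×4096 + 2×256 + 10×16 + 10 = 4778 (decimal)
Convert 4778 (decimal) → 4778 = 4×1000 + 7×100 + 7×10 + 8 → 4 thousands, 7 hundreds, 7 tens, 8 ones (place-value notation)
4 thousands, 7 hundreds, 7 tens, 8 ones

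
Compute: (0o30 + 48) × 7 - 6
Convert 0o30 (octal) → 3×8 = 24 (decimal)
Expression in decimal: (24 + 48) × 7 - 6
Parentheses first: 24 + 48 = 72
Multiply: 72 × 7 = 504
Subtract: 504 - 6 = 498
498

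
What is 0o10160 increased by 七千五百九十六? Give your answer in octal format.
Convert 0o10160 (octal) → 1×4096 + 1×64 + 6×8 = 4208 (decimal)
Convert 七千五百九十六 (Chinese numeral) → 7×1000 + 5×100 + 9×10 + 6 = 7596 (decimal)
Compute 4208 + 7596 = 11804
Convert 11804 (decimal) → 11804 = 2×4096 + 7×512 + 3×8 + 4 → 0o27034 (octal)
0o27034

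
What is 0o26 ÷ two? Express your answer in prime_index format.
Convert 0o26 (octal) → 2×8 + 6 = 22 (decimal)
Convert two (English words) → 2 (decimal)
Compute 22 ÷ 2 = 11
Convert 11 (decimal) → the 5th prime (prime index)
the 5th prime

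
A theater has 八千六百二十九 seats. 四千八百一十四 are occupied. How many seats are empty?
Convert 八千六百二十九 (Chinese numeral) → 8×1000 + 6×100 + 2×10 + 9 = 8629 (decimal)
Convert 四千八百一十四 (Chinese numeral) → 4×1000 + 8×100 + 1×10 + 4 = 4814 (decimal)
Compute 8629 - 4814 = 3815
3815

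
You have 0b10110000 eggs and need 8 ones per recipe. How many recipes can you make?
Convert 0b10110000 (binary) → 128 + 32 + 16 = 176 (decimal)
Convert 8 ones (place-value notation) → 8 (decimal)
Compute 176 ÷ 8 = 22
22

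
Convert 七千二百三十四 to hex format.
Convert 七千二百三十四 (Chinese numeral) → 7×1000 + 2×100 + 3×10 + 4 = 7234 (decimal)
Convert 7234 (decimal) → 7234 = 1×4096 + 12×256 + 4×16 + 2 → 0x1C42 (hexadecimal)
0x1C42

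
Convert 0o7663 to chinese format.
Convert 0o7663 (octal) → 7×512 + 6×64 + 6×8 + 3 = 4019 (decimal)
Convert 4019 (decimal) → 4019 = 4×1000 + 1×10 + 9 → 四千零一十九 (Chinese numeral)
四千零一十九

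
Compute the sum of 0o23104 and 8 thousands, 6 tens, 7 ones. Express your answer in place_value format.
Convert 0o23104 (octal) → 2×4096 + 3×512 + 1×64 + 4 = 9796 (decimal)
Convert 8 thousands, 6 tens, 7 ones (place-value notation) → 8×1000 + 6×10 + 7 = 8067 (decimal)
Compute 9796 + 8067 = 17863
Convert 17863 (decimal) → 17863 = 17×1000 + 8×100 + 6×10 + 3 → 17 thousands, 8 hundreds, 6 tens, 3 ones (place-value notation)
17 thousands, 8 hundreds, 6 tens, 3 ones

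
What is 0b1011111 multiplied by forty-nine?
Convert 0b1011111 (binary) → 64 + 16 + 8 + 4 + 2 + 1 = 95 (decimal)
Convert forty-nine (English words) → 49 (decimal)
Compute 95 × 49 = 4655
4655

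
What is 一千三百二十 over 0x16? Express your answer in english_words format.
Convert 一千三百二十 (Chinese numeral) → 1×1000 + 3×100 + 2×10 = 1320 (decimal)
Convert 0x16 (hexadecimal) → 1×16 + 6 = 22 (decimal)
Compute 1320 ÷ 22 = 60
Convert 60 (decimal) → sixty (English words)
sixty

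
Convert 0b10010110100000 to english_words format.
Convert 0b10010110100000 (binary) → 8192 + 1024 + 256 + 128 + 32 = 9632 (decimal)
Convert 9632 (decimal) → 9632 = 9×1000 + 6×100 + 32 → nine thousand six hundred thirty-two (English words)
nine thousand six hundred thirty-two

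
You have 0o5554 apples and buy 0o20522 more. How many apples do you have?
Convert 0o5554 (octal) → 5×512 + 5×64 + 5×8 + 4 = 2924 (decimal)
Convert 0o20522 (octal) → 2×4096 + 5×64 + 2×8 + 2 = 8530 (decimal)
Compute 2924 + 8530 = 11454
11454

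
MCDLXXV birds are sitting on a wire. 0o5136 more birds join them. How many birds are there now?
Convert MCDLXXV (Roman numeral) → 1000 + 400 + 50 + 10 + 10 + 5 = 1475 (decimal)
Convert 0o5136 (octal) → 5×512 + 1×64 + 3×8 + 6 = 2654 (decimal)
Compute 1475 + 2654 = 4129
4129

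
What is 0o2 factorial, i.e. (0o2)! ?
Convert 0o2 (octal) → 2 (decimal)
Compute 2! = 2
2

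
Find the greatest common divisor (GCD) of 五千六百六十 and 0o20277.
Convert 五千六百六十 (Chinese numeral) → 5×1000 + 6×100 + 6×10 = 5660 (decimal)
Convert 0o20277 (octal) → 2×4096 + 2×64 + 7×8 + 7 = 8383 (decimal)
Compute gcd(5660, 8383) = 1
1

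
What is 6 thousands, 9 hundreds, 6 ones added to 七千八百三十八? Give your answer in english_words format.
Convert 6 thousands, 9 hundreds, 6 ones (place-value notation) → 6×1000 + 9×100 + 6 = 6906 (decimal)
Convert 七千八百三十八 (Chinese numeral) → 7×1000 + 8×100 + 3×10 + 8 = 7838 (decimal)
Compute 6906 + 7838 = 14744
Convert 14744 (decimal) → 14744 = 14×1000 + 7×100 + 44 → fourteen thousand seven hundred forty-four (English words)
fourteen thousand seven hundred forty-four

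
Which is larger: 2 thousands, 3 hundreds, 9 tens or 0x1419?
Convert 2 thousands, 3 hundreds, 9 tens (place-value notation) → 2×1000 + 3×100 + 9×10 = 2390 (decimal)
Convert 0x1419 (hexadecimal) → 1×4096 + 4×256 + 1×16 + 9 = 5145 (decimal)
Compare 2390 vs 5145: larger = 5145
5145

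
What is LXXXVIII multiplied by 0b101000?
Convert LXXXVIII (Roman numeral) → 50 + 10 + 10 + 10 + 5 + 1 + 1 + 1 = 88 (decimal)
Convert 0b101000 (binary) → 32 + 8 = 40 (decimal)
Compute 88 × 40 = 3520
3520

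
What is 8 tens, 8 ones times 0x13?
Convert 8 tens, 8 ones (place-value notation) → 8×10 + 8 = 88 (decimal)
Convert 0x13 (hexadecimal) → 1×16 + 3 = 19 (decimal)
Compute 88 × 19 = 1672
1672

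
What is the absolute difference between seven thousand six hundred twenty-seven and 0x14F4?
Convert seven thousand six hundred twenty-seven (English words) → 7×1000 + 6×100 + 27 = 7627 (decimal)
Convert 0x14F4 (hexadecimal) → 1×4096 + 4×256 + 15×16 + 4 = 5364 (decimal)
Compute |7627 - 5364| = 2263
2263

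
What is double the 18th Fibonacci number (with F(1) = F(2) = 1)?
The 18th Fibonacci number (with F(1) = F(2) = 1) = 2584
Compute 2584 × 2 = 5168
5168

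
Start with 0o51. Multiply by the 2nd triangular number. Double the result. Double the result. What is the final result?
Convert 0o51 (octal) → 5×8 + 1 = 41 (decimal)
Start: 41
Convert the 2nd triangular number (triangular index) → 2×3/2 = 3 (decimal)
41 × 3 = 123
123 × 2 = 246
246 × 2 = 492
492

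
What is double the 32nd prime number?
The 32nd prime number = 131
Compute 131 × 2 = 262
262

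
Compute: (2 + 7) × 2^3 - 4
Convert 2^3 (power) → 8 (decimal)
Expression in decimal: (2 + 7) × 8 - 4
Parentheses first: 2 + 7 = 9
Multiply: 9 × 8 = 72
Subtract: 72 - 4 = 68
68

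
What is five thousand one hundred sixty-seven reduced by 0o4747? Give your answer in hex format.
Convert five thousand one hundred sixty-seven (English words) → 5×1000 + 1×100 + 67 = 5167 (decimal)
Convert 0o4747 (octal) → 4×512 + 7×64 + 4×8 + 7 = 2535 (decimal)
Compute 5167 - 2535 = 2632
Convert 2632 (decimal) → 2632 = 10×256 + 4×16 + 8 → 0xA48 (hexadecimal)
0xA48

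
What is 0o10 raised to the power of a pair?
Convert 0o10 (octal) → 1×8 = 8 (decimal)
Convert a pair (colloquial) → 2 (decimal)
Compute 8 ^ 2 = 64
64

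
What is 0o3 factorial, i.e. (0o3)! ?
Convert 0o3 (octal) → 3 (decimal)
Compute 3! = 6
6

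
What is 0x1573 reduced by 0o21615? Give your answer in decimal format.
Convert 0x1573 (hexadecimal) → 1×4096 + 5×256 + 7×16 + 3 = 5491 (decimal)
Convert 0o21615 (octal) → 2×4096 + 1×512 + 6×64 + 1×8 + 5 = 9101 (decimal)
Compute 5491 - 9101 = -3610
-3610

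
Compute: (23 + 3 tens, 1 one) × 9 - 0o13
Convert 3 tens, 1 one (place-value notation) → 3×10 + 1 = 31 (decimal)
Convert 0o13 (octal) → 1×8 + 3 = 11 (decimal)
Expression in decimal: (23 + 31) × 9 - 11
Parentheses first: 23 + 31 = 54
Multiply: 54 × 9 = 486
Subtract: 486 - 11 = 475
475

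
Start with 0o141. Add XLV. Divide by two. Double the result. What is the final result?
Convert 0o141 (octal) → 1×64 + 4×8 + 1 = 97 (decimal)
Start: 97
Convert XLV (Roman numeral) → 40 + 5 = 45 (decimal)
97 + 45 = 142
Convert two (English words) → 2 (decimal)
142 ÷ 2 = 71
71 × 2 = 142
142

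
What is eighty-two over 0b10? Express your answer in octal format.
Convert eighty-two (English words) → 82 (decimal)
Convert 0b10 (binary) → 2 (decimal)
Compute 82 ÷ 2 = 41
Convert 41 (decimal) → 41 = 5×8 + 1 → 0o51 (octal)
0o51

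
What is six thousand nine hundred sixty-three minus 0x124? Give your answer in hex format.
Convert six thousand nine hundred sixty-three (English words) → 6×1000 + 9×100 + 63 = 6963 (decimal)
Convert 0x124 (hexadecimal) → 1×256 + 2×16 + 4 = 292 (decimal)
Compute 6963 - 292 = 6671
Convert 6671 (decimal) → 6671 = 1×4096 + 10×256 + 15 → 0x1A0F (hexadecimal)
0x1A0F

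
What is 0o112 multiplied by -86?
Convert 0o112 (octal) → 1×64 + 1×8 + 2 = 74 (decimal)
Compute 74 × -86 = -6364
-6364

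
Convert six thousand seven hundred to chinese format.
Convert six thousand seven hundred (English words) → 6×1000 + 7×100 = 6700 (decimal)
Convert 6700 (decimal) → 6700 = 6×1000 + 7×100 → 六千七百 (Chinese numeral)
六千七百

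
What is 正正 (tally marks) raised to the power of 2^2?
Convert 正正 (tally marks) → 5 + 5 = 10 (decimal)
Convert 2^2 (power) → 4 (decimal)
Compute 10 ^ 4 = 10000
10000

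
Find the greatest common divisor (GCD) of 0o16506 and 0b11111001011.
Convert 0o16506 (octal) → 1×4096 + 6×512 + 5×64 + 6 = 7494 (decimal)
Convert 0b11111001011 (binary) → 1024 + 512 + 256 + 128 + 64 + 8 + 2 + 1 = 1995 (decimal)
Compute gcd(7494, 1995) = 3
3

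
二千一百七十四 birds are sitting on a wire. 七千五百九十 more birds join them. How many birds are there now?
Convert 二千一百七十四 (Chinese numeral) → 2×1000 + 1×100 + 7×10 + 4 = 2174 (decimal)
Convert 七千五百九十 (Chinese numeral) → 7×1000 + 5×100 + 9×10 = 7590 (decimal)
Compute 2174 + 7590 = 9764
9764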